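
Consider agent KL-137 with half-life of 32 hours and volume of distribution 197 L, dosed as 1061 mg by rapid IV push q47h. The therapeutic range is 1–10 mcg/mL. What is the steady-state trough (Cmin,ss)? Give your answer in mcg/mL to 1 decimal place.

Over one 47-h interval, 47/32 ≈ 1.4688 half-lives elapse, leaving f ≈ 0.3613 of each dose.
At steady state, accumulation factor R = 1/(1 − e^(−kτ)) ≈ 1.5657.
Single-dose peak C₀ = D/Vd = 1061/197 ≈ 5.386 mcg/mL.
Steady-state peak Cmax,ss = C₀·R ≈ 5.386 × 1.5657 ≈ 8.433 mcg/mL.
Steady-state trough Cmin,ss = Cmax,ss·f ≈ 8.433 × 0.3613 ≈ 3.047 mcg/mL.
Trough 3.0 mcg/mL vs MEC 1 mcg/mL: adequate.

3.0 mcg/mL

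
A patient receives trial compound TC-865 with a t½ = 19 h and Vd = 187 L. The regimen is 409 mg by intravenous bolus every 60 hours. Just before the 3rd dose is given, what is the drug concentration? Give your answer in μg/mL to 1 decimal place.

f = (1/2)^(τ/t½) = (1/2)^(60/19) ≈ 0.1120.
C₀ = D/Vd = 409/187 ≈ 2.187 μg/mL.
Before the 3rd dose, 2 doses have been given. Superposition: Cmin = C₀·(f + f²).
≈ 2.187 × (0.1120 + 0.0125) ≈ 2.187 × 0.1245 ≈ 0.272 μg/mL.

0.3 μg/mL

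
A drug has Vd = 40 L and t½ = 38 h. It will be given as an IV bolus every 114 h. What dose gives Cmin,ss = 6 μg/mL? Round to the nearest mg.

τ/t½ = 114/38 ≈ 3, so f = (1/2)^(114/38) ≈ 0.125000.
Cmin,ss = (D/Vd)·f/(1−f), so D = Cmin,ss·Vd·(1−f)/f.
D = 6 × 40 × (1−f)/f ≈ 6 × 40 × 7.00000 ≈ 1680.00 mg.

1680 mg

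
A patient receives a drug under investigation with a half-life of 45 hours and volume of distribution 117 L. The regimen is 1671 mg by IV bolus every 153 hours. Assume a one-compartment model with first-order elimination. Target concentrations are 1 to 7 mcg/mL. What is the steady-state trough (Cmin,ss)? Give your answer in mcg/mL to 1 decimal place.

k = ln2/t½ = ln2/45 ≈ 0.015403 h⁻¹; fraction remaining f = e^(−kτ) = e^(−0.015403×153) ≈ 0.0947.
At steady state, accumulation factor R = 1/(1 − e^(−kτ)) ≈ 1.1046.
Single-dose peak C₀ = D/Vd = 1671/117 ≈ 14.282 mcg/mL.
Steady-state peak Cmax,ss = C₀·R ≈ 14.282 × 1.1046 ≈ 15.776 mcg/mL.
Steady-state trough Cmin,ss = Cmax,ss·f ≈ 15.776 × 0.0947 ≈ 1.494 mcg/mL.
Trough 1.5 mcg/mL vs MEC 1 mcg/mL: adequate.

1.5 mcg/mL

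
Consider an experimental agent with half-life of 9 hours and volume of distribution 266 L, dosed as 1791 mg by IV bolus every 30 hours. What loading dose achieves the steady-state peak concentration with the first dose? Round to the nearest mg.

1988 mg

f = (1/2)^(30/9) ≈ 0.099213; accumulation ratio R = 1/(1−f) ≈ 1.11014.
Loading dose to hit Cmax,ss on first dose: D_load = D_maint·R ≈ 1791 × 1.11014 ≈ 1988.26 mg.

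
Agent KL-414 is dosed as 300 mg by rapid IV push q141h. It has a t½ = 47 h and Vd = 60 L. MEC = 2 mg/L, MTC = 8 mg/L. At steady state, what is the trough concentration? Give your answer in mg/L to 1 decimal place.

τ = 141 h = 3 half-lives, so f = (1/2)^3 = 0.125.
At steady state, R = 1/(1 − 0.125) = 8/7.
Single-dose peak C₀ = D/Vd = 300/60 = 5 mg/L.
Steady-state peak Cmax,ss = C₀·R = 5 × 8/7 ≈ 5.714 mg/L.
Steady-state trough Cmin,ss = Cmax,ss·f ≈ 5.714 × 0.125 ≈ 0.714 mg/L.
Trough 0.7 mg/L vs MEC 2 mg/L: subtherapeutic.

0.7 mg/L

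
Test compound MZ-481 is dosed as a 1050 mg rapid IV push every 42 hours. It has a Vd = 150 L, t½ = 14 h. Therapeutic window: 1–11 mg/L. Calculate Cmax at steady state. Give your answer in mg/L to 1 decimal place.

8.0 mg/L

The dosing interval is 3 half-lives, so f = 2^(−3) = 0.125.
Accumulation ratio R = 1/(1 − f) = 1/0.875 = 8/7.
Single-dose peak C₀ = D/Vd = 1050/150 = 7 mg/L.
Steady-state peak Cmax,ss = C₀·R = 7 × 8/7 ≈ 8.000 mg/L.
Peak 8.0 mg/L vs MTC 11 mg/L: below toxic threshold.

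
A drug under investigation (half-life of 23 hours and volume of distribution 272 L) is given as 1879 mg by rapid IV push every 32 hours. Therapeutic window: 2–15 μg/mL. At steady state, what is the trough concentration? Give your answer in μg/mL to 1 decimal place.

τ/t½ = 32/23 ≈ 1.3913, so fraction remaining f = (1/2)^(32/23) ≈ 0.3812.
At steady state, accumulation factor R = 1/(1 − e^(−kτ)) ≈ 1.6160.
Single-dose peak C₀ = D/Vd = 1879/272 ≈ 6.908 μg/mL.
Cmax,ss = C₀/(1 − f) ≈ 6.908/0.6188 ≈ 11.164 μg/mL.
Steady-state trough Cmin,ss = Cmax,ss·f ≈ 11.164 × 0.3812 ≈ 4.256 μg/mL.
Trough 4.3 μg/mL vs MEC 2 μg/mL: adequate.

4.3 μg/mL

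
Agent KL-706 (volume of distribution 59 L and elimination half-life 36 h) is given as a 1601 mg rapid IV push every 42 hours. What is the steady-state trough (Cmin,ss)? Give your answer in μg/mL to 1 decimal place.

Over one 42-h interval, 42/36 ≈ 1.1667 half-lives elapse, leaving f ≈ 0.4454 of each dose.
Accumulation ratio R = 1/(1 − f) ≈ 1/0.5546 ≈ 1.8031.
Each bolus raises the concentration by D/Vd = 1601/59 ≈ 27.136 μg/mL.
Cmax,ss = C₀/(1 − f) ≈ 27.136/0.5546 ≈ 48.929 μg/mL.
One interval later, Cmin,ss = Cmax,ss·e^(−kτ) ≈ 48.929 × 0.4454 ≈ 21.793 μg/mL.

21.8 μg/mL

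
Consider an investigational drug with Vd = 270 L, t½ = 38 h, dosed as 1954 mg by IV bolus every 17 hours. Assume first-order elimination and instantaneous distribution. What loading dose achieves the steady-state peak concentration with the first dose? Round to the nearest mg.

f = (1/2)^(17/38) ≈ 0.733379; accumulation ratio R = 1/(1−f) ≈ 3.75064.
Loading dose to hit Cmax,ss on first dose: D_load = D_maint·R ≈ 1954 × 3.75064 ≈ 7328.75 mg.

7329 mg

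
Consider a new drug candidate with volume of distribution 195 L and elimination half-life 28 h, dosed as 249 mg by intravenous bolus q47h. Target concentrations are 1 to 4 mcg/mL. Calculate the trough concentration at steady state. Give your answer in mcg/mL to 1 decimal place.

k = ln2/t½ = ln2/28 ≈ 0.024755 h⁻¹; fraction remaining f = e^(−kτ) = e^(−0.024755×47) ≈ 0.3124.
At steady state, accumulation factor R = 1/(1 − e^(−kτ)) ≈ 1.4543.
Single-dose peak C₀ = D/Vd = 249/195 ≈ 1.277 mcg/mL.
Steady-state peak Cmax,ss = C₀·R ≈ 1.277 × 1.4543 ≈ 1.857 mcg/mL.
One interval later, Cmin,ss = Cmax,ss·e^(−kτ) ≈ 1.857 × 0.3124 ≈ 0.580 mcg/mL.
Trough 0.6 mcg/mL vs MEC 1 mcg/mL: subtherapeutic.

0.6 mcg/mL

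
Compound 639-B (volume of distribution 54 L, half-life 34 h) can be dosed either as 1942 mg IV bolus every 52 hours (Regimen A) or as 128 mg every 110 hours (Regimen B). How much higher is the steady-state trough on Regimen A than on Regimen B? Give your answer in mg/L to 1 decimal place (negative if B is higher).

18.8 mg/L

Regimen A: f = (1/2)^(52/34) ≈ 0.3464; Cmin,ss = (1942/54)·f/(1−f) ≈ 19.060 mg/L.
Regimen B: f = (1/2)^(110/34) ≈ 0.1062; Cmin,ss = (128/54)·f/(1−f) ≈ 0.282 mg/L.
Difference ≈ 19.060 − 0.282 ≈ 18.778 mg/L.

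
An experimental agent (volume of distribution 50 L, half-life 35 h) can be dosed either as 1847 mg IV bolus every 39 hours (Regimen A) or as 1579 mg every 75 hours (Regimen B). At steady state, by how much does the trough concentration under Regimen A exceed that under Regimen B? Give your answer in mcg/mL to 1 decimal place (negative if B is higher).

22.5 mcg/mL

Regimen A: f = (1/2)^(39/35) ≈ 0.4619; Cmin,ss = (1847/50)·f/(1−f) ≈ 31.709 mcg/mL.
Regimen B: f = (1/2)^(75/35) ≈ 0.2264; Cmin,ss = (1579/50)·f/(1−f) ≈ 9.242 mcg/mL.
Difference ≈ 31.709 − 9.242 ≈ 22.467 mcg/mL.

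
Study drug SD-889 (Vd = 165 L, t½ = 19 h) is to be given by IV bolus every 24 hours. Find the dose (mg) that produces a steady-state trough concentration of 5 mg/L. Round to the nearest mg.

1155 mg

τ/t½ = 24/19 ≈ 1.2632, so f = (1/2)^(24/19) ≈ 0.416631.
Cmin,ss = (D/Vd)·f/(1−f), so D = Cmin,ss·Vd·(1−f)/f.
D = 5 × 165 × (1−f)/f ≈ 5 × 165 × 1.40021 ≈ 1155.17 mg.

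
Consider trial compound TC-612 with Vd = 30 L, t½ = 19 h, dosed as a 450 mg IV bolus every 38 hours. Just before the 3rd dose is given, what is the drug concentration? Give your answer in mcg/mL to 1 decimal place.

f = (1/2)^(τ/t½) = (1/2)^(38/19) ≈ 0.2500.
C₀ = D/Vd = 450/30 ≈ 15.000 mcg/mL.
Before the 3rd dose, 2 doses have been given. Superposition: Cmin = C₀·(f + f²).
≈ 15.000 × (0.2500 + 0.0625) ≈ 15.000 × 0.3125 ≈ 4.688 mcg/mL.

4.7 mcg/mL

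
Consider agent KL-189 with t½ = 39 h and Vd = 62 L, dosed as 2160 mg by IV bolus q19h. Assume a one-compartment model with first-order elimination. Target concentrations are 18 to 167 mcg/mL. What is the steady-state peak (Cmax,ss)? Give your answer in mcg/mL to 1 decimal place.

121.6 mcg/mL

k = ln2/t½ = ln2/39 ≈ 0.017773 h⁻¹; fraction remaining f = e^(−kτ) = e^(−0.017773×19) ≈ 0.7134.
Accumulation ratio R = 1/(1 − f) ≈ 1/0.2866 ≈ 3.4892.
Each bolus raises the concentration by D/Vd = 2160/62 ≈ 34.839 mcg/mL.
Cmax,ss = C₀/(1 − f) ≈ 34.839/0.2866 ≈ 121.560 mcg/mL.
Peak 121.6 mcg/mL vs MTC 167 mcg/mL: below toxic threshold.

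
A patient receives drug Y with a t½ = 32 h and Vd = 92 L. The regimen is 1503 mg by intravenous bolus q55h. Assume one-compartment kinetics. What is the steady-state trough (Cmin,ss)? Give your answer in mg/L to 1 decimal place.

k = ln2/t½ = ln2/32 ≈ 0.021661 h⁻¹; fraction remaining f = e^(−kτ) = e^(−0.021661×55) ≈ 0.3038.
Accumulation ratio R = 1/(1 − f) ≈ 1/0.6962 ≈ 1.4364.
Single-dose peak C₀ = D/Vd = 1503/92 ≈ 16.337 mg/L.
Cmax,ss = C₀/(1 − f) ≈ 16.337/0.6962 ≈ 23.466 mg/L.
Steady-state trough Cmin,ss = Cmax,ss·f ≈ 23.466 × 0.3038 ≈ 7.129 mg/L.

7.1 mg/L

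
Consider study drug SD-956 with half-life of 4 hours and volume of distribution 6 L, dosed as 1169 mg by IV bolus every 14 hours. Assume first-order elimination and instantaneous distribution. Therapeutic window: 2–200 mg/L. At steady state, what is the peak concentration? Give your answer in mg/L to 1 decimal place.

τ/t½ = 14/4 ≈ 3.5, so fraction remaining f = (1/2)^(14/4) ≈ 0.0884.
At steady state, accumulation factor R = 1/(1 − e^(−kτ)) ≈ 1.0970.
Each bolus raises the concentration by D/Vd = 1169/6 ≈ 194.833 mg/L.
Steady-state peak Cmax,ss = C₀·R ≈ 194.833 × 1.0970 ≈ 213.732 mg/L.
Peak 213.7 mg/L vs MTC 200 mg/L: exceeds toxic threshold.

213.7 mg/L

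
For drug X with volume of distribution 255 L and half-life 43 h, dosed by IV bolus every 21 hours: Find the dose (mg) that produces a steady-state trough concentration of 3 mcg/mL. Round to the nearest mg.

308 mg

τ/t½ = 21/43 ≈ 0.48837, so f = (1/2)^(21/43) ≈ 0.712829.
Cmin,ss = (D/Vd)·f/(1−f), so D = Cmin,ss·Vd·(1−f)/f.
D = 3 × 255 × (1−f)/f ≈ 3 × 255 × 0.40286 ≈ 308.19 mg.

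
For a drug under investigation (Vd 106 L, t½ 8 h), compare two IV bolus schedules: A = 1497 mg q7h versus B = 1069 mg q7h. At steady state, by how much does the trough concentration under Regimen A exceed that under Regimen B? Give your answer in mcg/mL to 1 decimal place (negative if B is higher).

Regimen A: f = (1/2)^(7/8) ≈ 0.5453; Cmin,ss = (1497/106)·f/(1−f) ≈ 16.937 mcg/mL.
Regimen B: f = (1/2)^(7/8) ≈ 0.5453; Cmin,ss = (1069/106)·f/(1−f) ≈ 12.094 mcg/mL.
Difference ≈ 16.937 − 12.094 ≈ 4.843 mcg/mL.

4.8 mcg/mL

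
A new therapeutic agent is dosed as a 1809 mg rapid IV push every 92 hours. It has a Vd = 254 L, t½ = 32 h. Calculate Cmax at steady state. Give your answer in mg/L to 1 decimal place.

8.2 mg/L

Over one 92-h interval, 92/32 ≈ 2.875 half-lives elapse, leaving f ≈ 0.1363 of each dose.
Accumulation ratio R = 1/(1 − f) ≈ 1/0.8637 ≈ 1.1578.
Single-dose peak C₀ = D/Vd = 1809/254 ≈ 7.122 mg/L.
Steady-state peak Cmax,ss = C₀·R ≈ 7.122 × 1.1578 ≈ 8.246 mg/L.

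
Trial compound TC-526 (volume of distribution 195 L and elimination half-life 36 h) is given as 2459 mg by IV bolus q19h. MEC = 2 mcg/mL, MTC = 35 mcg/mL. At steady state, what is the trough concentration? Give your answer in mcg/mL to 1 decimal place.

28.5 mcg/mL

τ/t½ = 19/36 ≈ 0.52778, so fraction remaining f = (1/2)^(19/36) ≈ 0.6936.
At steady state, accumulation factor R = 1/(1 − e^(−kτ)) ≈ 3.2637.
Each bolus raises the concentration by D/Vd = 2459/195 ≈ 12.610 mcg/mL.
Cmax,ss = C₀/(1 − f) ≈ 12.610/0.3064 ≈ 41.155 mcg/mL.
One interval later, Cmin,ss = Cmax,ss·e^(−kτ) ≈ 41.155 × 0.6936 ≈ 28.545 mcg/mL.
Trough 28.5 mcg/mL vs MEC 2 mcg/mL: adequate.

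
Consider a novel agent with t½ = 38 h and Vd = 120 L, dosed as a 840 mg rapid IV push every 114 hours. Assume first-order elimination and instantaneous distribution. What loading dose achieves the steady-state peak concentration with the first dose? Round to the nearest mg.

f = (1/2)^(114/38) ≈ 0.125000; accumulation ratio R = 1/(1−f) ≈ 1.14286.
Loading dose to hit Cmax,ss on first dose: D_load = D_maint·R ≈ 840 × 1.14286 ≈ 960.00 mg.

960 mg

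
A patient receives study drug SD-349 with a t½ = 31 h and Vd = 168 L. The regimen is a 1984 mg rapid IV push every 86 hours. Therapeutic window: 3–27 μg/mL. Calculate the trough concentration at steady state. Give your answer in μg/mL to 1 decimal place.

k = ln2/t½ = ln2/31 ≈ 0.022360 h⁻¹; fraction remaining f = e^(−kτ) = e^(−0.022360×86) ≈ 0.1462.
At steady state, accumulation factor R = 1/(1 − e^(−kτ)) ≈ 1.1712.
Single-dose peak C₀ = D/Vd = 1984/168 ≈ 11.810 μg/mL.
Steady-state peak Cmax,ss = C₀·R ≈ 11.810 × 1.1712 ≈ 13.832 μg/mL.
One interval later, Cmin,ss = Cmax,ss·e^(−kτ) ≈ 13.832 × 0.1462 ≈ 2.022 μg/mL.
Trough 2.0 μg/mL vs MEC 3 μg/mL: subtherapeutic.

2.0 μg/mL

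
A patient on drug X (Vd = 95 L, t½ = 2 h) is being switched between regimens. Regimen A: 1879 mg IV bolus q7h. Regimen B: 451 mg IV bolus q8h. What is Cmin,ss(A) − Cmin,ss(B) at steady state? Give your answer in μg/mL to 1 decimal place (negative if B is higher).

Regimen A: f = (1/2)^(7/2) ≈ 0.0884; Cmin,ss = (1879/95)·f/(1−f) ≈ 1.918 μg/mL.
Regimen B: f = (1/2)^(8/2) ≈ 0.0625; Cmin,ss = (451/95)·f/(1−f) ≈ 0.316 μg/mL.
Difference ≈ 1.918 − 0.316 ≈ 1.602 μg/mL.

1.6 μg/mL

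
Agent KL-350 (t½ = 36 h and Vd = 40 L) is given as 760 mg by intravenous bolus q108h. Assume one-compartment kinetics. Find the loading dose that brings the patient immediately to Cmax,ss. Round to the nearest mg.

f = (1/2)^(108/36) ≈ 0.125000; accumulation ratio R = 1/(1−f) ≈ 1.14286.
Loading dose to hit Cmax,ss on first dose: D_load = D_maint·R ≈ 760 × 1.14286 ≈ 868.57 mg.

869 mg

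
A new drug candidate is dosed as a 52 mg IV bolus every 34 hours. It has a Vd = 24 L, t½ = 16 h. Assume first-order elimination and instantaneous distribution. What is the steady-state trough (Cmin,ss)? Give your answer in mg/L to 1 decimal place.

0.6 mg/L

τ/t½ = 34/16 ≈ 2.125, so fraction remaining f = (1/2)^(34/16) ≈ 0.2293.
Accumulation ratio R = 1/(1 − f) ≈ 1/0.7707 ≈ 1.2975.
Single-dose peak C₀ = D/Vd = 52/24 ≈ 2.167 mg/L.
Steady-state peak Cmax,ss = C₀·R ≈ 2.167 × 1.2975 ≈ 2.812 mg/L.
Steady-state trough Cmin,ss = Cmax,ss·f ≈ 2.812 × 0.2293 ≈ 0.645 mg/L.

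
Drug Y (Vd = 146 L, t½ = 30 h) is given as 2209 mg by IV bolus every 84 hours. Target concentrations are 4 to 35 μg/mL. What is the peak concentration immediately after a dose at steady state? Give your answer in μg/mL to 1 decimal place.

τ/t½ = 84/30 ≈ 2.8, so fraction remaining f = (1/2)^(84/30) ≈ 0.1436.
Accumulation ratio R = 1/(1 − f) ≈ 1/0.8564 ≈ 1.1677.
Each bolus raises the concentration by D/Vd = 2209/146 ≈ 15.130 μg/mL.
Steady-state peak Cmax,ss = C₀·R ≈ 15.130 × 1.1677 ≈ 17.667 μg/mL.
Peak 17.7 μg/mL vs MTC 35 μg/mL: below toxic threshold.

17.7 μg/mL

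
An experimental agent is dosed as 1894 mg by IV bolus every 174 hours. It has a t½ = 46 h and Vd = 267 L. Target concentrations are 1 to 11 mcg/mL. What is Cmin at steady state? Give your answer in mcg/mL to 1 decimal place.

0.6 mcg/mL

τ/t½ = 174/46 ≈ 3.7826, so fraction remaining f = (1/2)^(174/46) ≈ 0.0727.
At steady state, accumulation factor R = 1/(1 − e^(−kτ)) ≈ 1.0784.
Each bolus raises the concentration by D/Vd = 1894/267 ≈ 7.094 mcg/mL.
Steady-state peak Cmax,ss = C₀·R ≈ 7.094 × 1.0784 ≈ 7.650 mcg/mL.
One interval later, Cmin,ss = Cmax,ss·e^(−kτ) ≈ 7.650 × 0.0727 ≈ 0.556 mcg/mL.
Trough 0.6 mcg/mL vs MEC 1 mcg/mL: subtherapeutic.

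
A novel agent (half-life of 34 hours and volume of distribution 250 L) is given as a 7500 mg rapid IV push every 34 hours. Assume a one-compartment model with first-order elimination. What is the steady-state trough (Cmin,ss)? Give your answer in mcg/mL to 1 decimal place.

The dosing interval is 1 half-life, so f = 2^(−1) = 0.5.
At steady state, R = 1/(1 − 0.5) = 2/1.
Single-dose peak C₀ = D/Vd = 7500/250 = 30 mcg/mL.
Steady-state peak Cmax,ss = C₀·R = 30 × 2/1 ≈ 60.000 mcg/mL.
Steady-state trough Cmin,ss = Cmax,ss·f ≈ 60.000 × 0.5 ≈ 30.000 mcg/mL.

30.0 mcg/mL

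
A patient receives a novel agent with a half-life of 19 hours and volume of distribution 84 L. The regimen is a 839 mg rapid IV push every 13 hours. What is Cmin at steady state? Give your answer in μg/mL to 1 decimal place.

k = ln2/t½ = ln2/19 ≈ 0.036481 h⁻¹; fraction remaining f = e^(−kτ) = e^(−0.036481×13) ≈ 0.6223.
At steady state, accumulation factor R = 1/(1 − e^(−kτ)) ≈ 2.6476.
Each bolus raises the concentration by D/Vd = 839/84 ≈ 9.988 μg/mL.
Cmax,ss = C₀/(1 − f) ≈ 9.988/0.3777 ≈ 26.444 μg/mL.
Steady-state trough Cmin,ss = Cmax,ss·f ≈ 26.444 × 0.6223 ≈ 16.456 μg/mL.

16.5 μg/mL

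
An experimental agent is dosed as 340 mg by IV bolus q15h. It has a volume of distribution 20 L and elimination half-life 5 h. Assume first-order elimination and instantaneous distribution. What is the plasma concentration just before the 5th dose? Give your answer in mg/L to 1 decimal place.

f = (1/2)^(τ/t½) = (1/2)^(15/5) ≈ 0.1250.
C₀ = D/Vd = 340/20 ≈ 17.000 mg/L.
Before the 5th dose, 4 doses have been given. Superposition: Cmin = C₀·(f + f² + … + f^4).
≈ 17.000 × (0.1250 + 0.0156 + 0.0020 + 0.0002) ≈ 17.000 × 0.1428 ≈ 2.428 mg/L.

2.4 mg/L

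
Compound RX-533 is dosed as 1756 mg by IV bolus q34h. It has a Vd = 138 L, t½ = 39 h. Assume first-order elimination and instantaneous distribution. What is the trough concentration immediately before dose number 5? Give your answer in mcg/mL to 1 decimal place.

f = (1/2)^(τ/t½) = (1/2)^(34/39) ≈ 0.5465.
C₀ = D/Vd = 1756/138 ≈ 12.725 mcg/mL.
Before the 5th dose, 4 doses have been given. Superposition: Cmin = C₀·(f + f² + … + f^4).
≈ 12.725 × (0.5465 + 0.2987 + 0.1632 + 0.0892) ≈ 12.725 × 1.0976 ≈ 13.967 mcg/mL.

14.0 mcg/mL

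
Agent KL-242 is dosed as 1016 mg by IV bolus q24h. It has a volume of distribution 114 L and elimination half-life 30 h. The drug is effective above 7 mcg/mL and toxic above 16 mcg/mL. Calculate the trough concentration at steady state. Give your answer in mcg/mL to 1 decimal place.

τ/t½ = 24/30 ≈ 0.8, so fraction remaining f = (1/2)^(24/30) ≈ 0.5743.
Each bolus raises the concentration by D/Vd = 1016/114 ≈ 8.912 mcg/mL.
Steady-state trough Cmin,ss = C₀·f/(1−f) ≈ 8.912 × 0.5743/0.4257 ≈ 12.023 mcg/mL.
Trough 12.0 mcg/mL vs MEC 7 mcg/mL: adequate.

12.0 mcg/mL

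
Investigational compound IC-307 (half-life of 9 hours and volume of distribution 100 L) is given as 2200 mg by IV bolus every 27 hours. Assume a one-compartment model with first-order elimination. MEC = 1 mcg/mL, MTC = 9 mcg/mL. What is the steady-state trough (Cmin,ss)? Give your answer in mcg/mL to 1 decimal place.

τ = 27 h = 3 half-lives, so f = (1/2)^3 = 0.125.
Accumulation ratio R = 1/(1 − f) = 1/0.875 = 8/7.
Single-dose peak C₀ = D/Vd = 2200/100 = 22 mcg/mL.
Steady-state peak Cmax,ss = C₀·R = 22 × 8/7 ≈ 25.143 mcg/mL.
Steady-state trough Cmin,ss = Cmax,ss·f ≈ 25.143 × 0.125 ≈ 3.143 mcg/mL.
Trough 3.1 mcg/mL vs MEC 1 mcg/mL: adequate.

3.1 mcg/mL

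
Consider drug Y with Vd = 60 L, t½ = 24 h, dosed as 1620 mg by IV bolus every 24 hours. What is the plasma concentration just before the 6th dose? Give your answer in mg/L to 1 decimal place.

f = (1/2)^(τ/t½) = (1/2)^(24/24) ≈ 0.5000.
C₀ = D/Vd = 1620/60 ≈ 27.000 mg/L.
Before the 6th dose, 5 doses have been given. Superposition: Cmin = C₀·(f + f² + … + f^5).
≈ 27.000 × (0.5000 + 0.2500 + 0.1250 + 0.0625 + 0.0313) ≈ 27.000 × 0.9688 ≈ 26.158 mg/L.

26.2 mg/L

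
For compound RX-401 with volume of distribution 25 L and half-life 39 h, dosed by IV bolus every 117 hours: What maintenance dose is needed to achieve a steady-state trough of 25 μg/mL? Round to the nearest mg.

4375 mg

τ/t½ = 117/39 ≈ 3, so f = (1/2)^(117/39) ≈ 0.125000.
Cmin,ss = (D/Vd)·f/(1−f), so D = Cmin,ss·Vd·(1−f)/f.
D = 25 × 25 × (1−f)/f ≈ 25 × 25 × 7.00000 ≈ 4375.00 mg.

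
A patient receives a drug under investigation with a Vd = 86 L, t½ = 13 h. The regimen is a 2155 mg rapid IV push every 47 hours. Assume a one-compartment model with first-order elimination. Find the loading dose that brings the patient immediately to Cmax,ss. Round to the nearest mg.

f = (1/2)^(47/13) ≈ 0.081594; accumulation ratio R = 1/(1−f) ≈ 1.08884.
Loading dose to hit Cmax,ss on first dose: D_load = D_maint·R ≈ 2155 × 1.08884 ≈ 2346.45 mg.

2346 mg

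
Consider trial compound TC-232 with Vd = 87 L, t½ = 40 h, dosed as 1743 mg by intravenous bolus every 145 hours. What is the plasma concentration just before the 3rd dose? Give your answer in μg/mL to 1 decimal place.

1.8 μg/mL

f = (1/2)^(τ/t½) = (1/2)^(145/40) ≈ 0.0811.
C₀ = D/Vd = 1743/87 ≈ 20.034 μg/mL.
Before the 3rd dose, 2 doses have been given. Superposition: Cmin = C₀·(f + f²).
≈ 20.034 × (0.0811 + 0.0066) ≈ 20.034 × 0.0877 ≈ 1.757 μg/mL.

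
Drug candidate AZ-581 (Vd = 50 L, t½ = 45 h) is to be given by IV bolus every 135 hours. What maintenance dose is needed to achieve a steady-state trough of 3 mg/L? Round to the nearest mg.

τ/t½ = 135/45 ≈ 3, so f = (1/2)^(135/45) ≈ 0.125000.
Cmin,ss = (D/Vd)·f/(1−f), so D = Cmin,ss·Vd·(1−f)/f.
D = 3 × 50 × (1−f)/f ≈ 3 × 50 × 7.00000 ≈ 1050.00 mg.

1050 mg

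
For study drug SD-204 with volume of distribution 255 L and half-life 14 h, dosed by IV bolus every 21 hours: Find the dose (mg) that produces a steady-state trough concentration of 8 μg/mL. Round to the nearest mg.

3730 mg

τ/t½ = 21/14 ≈ 1.5, so f = (1/2)^(21/14) ≈ 0.353553.
Cmin,ss = (D/Vd)·f/(1−f), so D = Cmin,ss·Vd·(1−f)/f.
D = 8 × 255 × (1−f)/f ≈ 8 × 255 × 1.82843 ≈ 3730.00 mg.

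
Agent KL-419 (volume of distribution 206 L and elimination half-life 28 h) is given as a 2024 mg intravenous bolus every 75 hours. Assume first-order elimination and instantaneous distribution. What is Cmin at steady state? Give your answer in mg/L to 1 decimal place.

Over one 75-h interval, 75/28 ≈ 2.6786 half-lives elapse, leaving f ≈ 0.1562 of each dose.
At steady state, accumulation factor R = 1/(1 − e^(−kτ)) ≈ 1.1851.
Each bolus raises the concentration by D/Vd = 2024/206 ≈ 9.825 mg/L.
Cmax,ss = C₀/(1 − f) ≈ 9.825/0.8438 ≈ 11.644 mg/L.
One interval later, Cmin,ss = Cmax,ss·e^(−kτ) ≈ 11.644 × 0.1562 ≈ 1.819 mg/L.

1.8 mg/L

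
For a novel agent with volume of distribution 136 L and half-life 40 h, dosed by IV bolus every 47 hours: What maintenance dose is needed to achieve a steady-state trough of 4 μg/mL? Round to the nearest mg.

τ/t½ = 47/40 ≈ 1.175, so f = (1/2)^(47/40) ≈ 0.442884.
Cmin,ss = (D/Vd)·f/(1−f), so D = Cmin,ss·Vd·(1−f)/f.
D = 4 × 136 × (1−f)/f ≈ 4 × 136 × 1.25793 ≈ 684.31 mg.

684 mg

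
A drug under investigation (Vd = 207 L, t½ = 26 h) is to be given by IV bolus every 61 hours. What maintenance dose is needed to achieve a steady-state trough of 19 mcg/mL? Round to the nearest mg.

16065 mg

τ/t½ = 61/26 ≈ 2.3462, so f = (1/2)^(61/26) ≈ 0.196670.
Cmin,ss = (D/Vd)·f/(1−f), so D = Cmin,ss·Vd·(1−f)/f.
D = 19 × 207 × (1−f)/f ≈ 19 × 207 × 4.08466 ≈ 16064.97 mg.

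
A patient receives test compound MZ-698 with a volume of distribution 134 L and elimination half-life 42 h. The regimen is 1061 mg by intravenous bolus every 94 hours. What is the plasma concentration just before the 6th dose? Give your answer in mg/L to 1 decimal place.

2.1 mg/L

f = (1/2)^(τ/t½) = (1/2)^(94/42) ≈ 0.2120.
C₀ = D/Vd = 1061/134 ≈ 7.918 mg/L.
Before the 6th dose, 5 doses have been given. Superposition: Cmin = C₀·(f + f² + … + f^5).
≈ 7.918 × (0.2120 + 0.0449 + 0.0095 + 0.0020 + 0.0004) ≈ 7.918 × 0.2688 ≈ 2.128 mg/L.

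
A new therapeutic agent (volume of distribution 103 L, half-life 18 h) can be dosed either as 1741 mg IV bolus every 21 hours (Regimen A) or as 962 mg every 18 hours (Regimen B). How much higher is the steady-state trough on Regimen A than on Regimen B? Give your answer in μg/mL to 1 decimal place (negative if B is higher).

4.2 μg/mL

Regimen A: f = (1/2)^(21/18) ≈ 0.4454; Cmin,ss = (1741/103)·f/(1−f) ≈ 13.575 μg/mL.
Regimen B: f = (1/2)^(18/18) ≈ 0.5000; Cmin,ss = (962/103)·f/(1−f) ≈ 9.340 μg/mL.
Difference ≈ 13.575 − 9.340 ≈ 4.235 μg/mL.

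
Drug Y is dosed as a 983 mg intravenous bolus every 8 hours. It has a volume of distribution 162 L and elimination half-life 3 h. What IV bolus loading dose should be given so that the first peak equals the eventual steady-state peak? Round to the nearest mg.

1167 mg

f = (1/2)^(8/3) ≈ 0.157490; accumulation ratio R = 1/(1−f) ≈ 1.18693.
Loading dose to hit Cmax,ss on first dose: D_load = D_maint·R ≈ 983 × 1.18693 ≈ 1166.75 mg.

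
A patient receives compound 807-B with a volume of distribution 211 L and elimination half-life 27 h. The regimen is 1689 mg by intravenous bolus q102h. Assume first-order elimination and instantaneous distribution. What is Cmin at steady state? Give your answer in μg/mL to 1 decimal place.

0.6 μg/mL

τ/t½ = 102/27 ≈ 3.7778, so fraction remaining f = (1/2)^(102/27) ≈ 0.0729.
At steady state, accumulation factor R = 1/(1 − e^(−kτ)) ≈ 1.0786.
Each bolus raises the concentration by D/Vd = 1689/211 ≈ 8.005 μg/mL.
Cmax,ss = C₀/(1 − f) ≈ 8.005/0.9271 ≈ 8.634 μg/mL.
One interval later, Cmin,ss = Cmax,ss·e^(−kτ) ≈ 8.634 × 0.0729 ≈ 0.629 μg/mL.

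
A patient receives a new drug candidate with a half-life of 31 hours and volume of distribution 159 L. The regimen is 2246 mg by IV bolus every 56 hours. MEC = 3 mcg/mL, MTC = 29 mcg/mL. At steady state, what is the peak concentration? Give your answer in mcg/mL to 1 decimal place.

τ/t½ = 56/31 ≈ 1.8065, so fraction remaining f = (1/2)^(56/31) ≈ 0.2859.
At steady state, accumulation factor R = 1/(1 − e^(−kτ)) ≈ 1.4004.
Single-dose peak C₀ = D/Vd = 2246/159 ≈ 14.126 mcg/mL.
Steady-state peak Cmax,ss = C₀·R ≈ 14.126 × 1.4004 ≈ 19.782 mcg/mL.
Peak 19.8 mcg/mL vs MTC 29 mcg/mL: below toxic threshold.

19.8 mcg/mL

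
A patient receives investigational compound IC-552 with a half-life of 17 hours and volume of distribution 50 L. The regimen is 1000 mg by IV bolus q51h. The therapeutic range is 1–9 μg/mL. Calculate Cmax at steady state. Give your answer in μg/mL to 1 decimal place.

22.9 μg/mL

τ = 51 h = 3 half-lives, so f = (1/2)^3 = 0.125.
At steady state, R = 1/(1 − 0.125) = 8/7.
Single-dose peak C₀ = D/Vd = 1000/50 = 20 μg/mL.
Steady-state peak Cmax,ss = C₀·R = 20 × 8/7 ≈ 22.857 μg/mL.
Peak 22.9 μg/mL vs MTC 9 μg/mL: exceeds toxic threshold.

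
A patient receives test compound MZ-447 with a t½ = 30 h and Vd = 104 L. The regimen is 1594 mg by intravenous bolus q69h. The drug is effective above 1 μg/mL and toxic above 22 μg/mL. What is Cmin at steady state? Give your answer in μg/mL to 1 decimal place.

3.9 μg/mL

τ/t½ = 69/30 ≈ 2.3, so fraction remaining f = (1/2)^(69/30) ≈ 0.2031.
Single-dose peak C₀ = D/Vd = 1594/104 ≈ 15.327 μg/mL.
Steady-state trough Cmin,ss = C₀·f/(1−f) ≈ 15.327 × 0.2031/0.7969 ≈ 3.906 μg/mL.
Trough 3.9 μg/mL vs MEC 1 μg/mL: adequate.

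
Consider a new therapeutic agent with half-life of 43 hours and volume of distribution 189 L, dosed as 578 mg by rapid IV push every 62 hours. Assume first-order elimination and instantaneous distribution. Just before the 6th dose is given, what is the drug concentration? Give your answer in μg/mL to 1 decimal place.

1.8 μg/mL

f = (1/2)^(τ/t½) = (1/2)^(62/43) ≈ 0.3681.
C₀ = D/Vd = 578/189 ≈ 3.058 μg/mL.
Before the 6th dose, 5 doses have been given. Superposition: Cmin = C₀·(f + f² + … + f^5).
≈ 3.058 × (0.3681 + 0.1355 + 0.0499 + 0.0184 + 0.0068) ≈ 3.058 × 0.5787 ≈ 1.770 μg/mL.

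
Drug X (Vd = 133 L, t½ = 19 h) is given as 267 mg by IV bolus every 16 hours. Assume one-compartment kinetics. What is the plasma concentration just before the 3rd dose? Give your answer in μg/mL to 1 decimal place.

f = (1/2)^(τ/t½) = (1/2)^(16/19) ≈ 0.5578.
C₀ = D/Vd = 267/133 ≈ 2.008 μg/mL.
Before the 3rd dose, 2 doses have been given. Superposition: Cmin = C₀·(f + f²).
≈ 2.008 × (0.5578 + 0.3111) ≈ 2.008 × 0.8689 ≈ 1.745 μg/mL.

1.7 μg/mL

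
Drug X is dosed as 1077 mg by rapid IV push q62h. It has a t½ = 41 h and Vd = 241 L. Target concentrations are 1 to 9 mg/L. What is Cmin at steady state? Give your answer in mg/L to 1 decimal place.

2.4 mg/L

Over one 62-h interval, 62/41 ≈ 1.5122 half-lives elapse, leaving f ≈ 0.3506 of each dose.
Single-dose peak C₀ = D/Vd = 1077/241 ≈ 4.469 mg/L.
Steady-state trough Cmin,ss = C₀·f/(1−f) ≈ 4.469 × 0.3506/0.6494 ≈ 2.413 mg/L.
Trough 2.4 mg/L vs MEC 1 mg/L: adequate.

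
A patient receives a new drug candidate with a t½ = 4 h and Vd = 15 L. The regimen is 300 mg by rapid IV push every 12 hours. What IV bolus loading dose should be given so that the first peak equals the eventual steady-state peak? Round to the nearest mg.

f = (1/2)^(12/4) ≈ 0.125000; accumulation ratio R = 1/(1−f) ≈ 1.14286.
Loading dose to hit Cmax,ss on first dose: D_load = D_maint·R ≈ 300 × 1.14286 ≈ 342.86 mg.

343 mg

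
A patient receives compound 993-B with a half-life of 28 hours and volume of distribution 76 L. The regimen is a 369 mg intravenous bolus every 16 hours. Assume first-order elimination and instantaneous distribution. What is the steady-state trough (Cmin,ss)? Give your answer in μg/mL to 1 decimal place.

10.0 μg/mL

Over one 16-h interval, 16/28 ≈ 0.57143 half-lives elapse, leaving f ≈ 0.6730 of each dose.
Single-dose peak C₀ = D/Vd = 369/76 ≈ 4.855 μg/mL.
Steady-state trough Cmin,ss = C₀·f/(1−f) ≈ 4.855 × 0.6730/0.3270 ≈ 9.992 μg/mL.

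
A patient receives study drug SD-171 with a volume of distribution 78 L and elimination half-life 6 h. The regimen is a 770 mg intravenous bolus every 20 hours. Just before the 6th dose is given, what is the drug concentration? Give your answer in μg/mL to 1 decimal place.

f = (1/2)^(τ/t½) = (1/2)^(20/6) ≈ 0.0992.
C₀ = D/Vd = 770/78 ≈ 9.872 μg/mL.
Before the 6th dose, 5 doses have been given. Superposition: Cmin = C₀·(f + f² + … + f^5).
≈ 9.872 × (0.0992 + 0.0098 + 0.0010 + 0.0001 + 0.0000) ≈ 9.872 × 0.1101 ≈ 1.087 μg/mL.

1.1 μg/mL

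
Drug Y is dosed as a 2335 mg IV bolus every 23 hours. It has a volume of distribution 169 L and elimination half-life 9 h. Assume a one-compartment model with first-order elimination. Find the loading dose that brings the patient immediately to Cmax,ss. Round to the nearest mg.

2814 mg

f = (1/2)^(23/9) ≈ 0.170099; accumulation ratio R = 1/(1−f) ≈ 1.20496.
Loading dose to hit Cmax,ss on first dose: D_load = D_maint·R ≈ 2335 × 1.20496 ≈ 2813.58 mg.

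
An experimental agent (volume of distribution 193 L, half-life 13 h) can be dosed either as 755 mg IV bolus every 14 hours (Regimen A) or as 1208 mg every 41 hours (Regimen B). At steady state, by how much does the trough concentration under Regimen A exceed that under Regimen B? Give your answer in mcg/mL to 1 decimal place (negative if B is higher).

Regimen A: f = (1/2)^(14/13) ≈ 0.4740; Cmin,ss = (755/193)·f/(1−f) ≈ 3.525 mcg/mL.
Regimen B: f = (1/2)^(41/13) ≈ 0.1124; Cmin,ss = (1208/193)·f/(1−f) ≈ 0.793 mcg/mL.
Difference ≈ 3.525 − 0.793 ≈ 2.732 mcg/mL.

2.7 mcg/mL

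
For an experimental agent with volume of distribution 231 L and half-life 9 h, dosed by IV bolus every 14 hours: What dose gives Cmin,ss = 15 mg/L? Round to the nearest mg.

τ/t½ = 14/9 ≈ 1.5556, so f = (1/2)^(14/9) ≈ 0.340198.
Cmin,ss = (D/Vd)·f/(1−f), so D = Cmin,ss·Vd·(1−f)/f.
D = 15 × 231 × (1−f)/f ≈ 15 × 231 × 1.93946 ≈ 6720.23 mg.

6720 mg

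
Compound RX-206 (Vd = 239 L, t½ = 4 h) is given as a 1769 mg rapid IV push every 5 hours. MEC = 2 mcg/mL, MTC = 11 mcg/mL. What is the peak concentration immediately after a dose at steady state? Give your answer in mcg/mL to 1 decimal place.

Over one 5-h interval, 5/4 ≈ 1.25 half-lives elapse, leaving f ≈ 0.4204 of each dose.
At steady state, accumulation factor R = 1/(1 − e^(−kτ)) ≈ 1.7253.
Single-dose peak C₀ = D/Vd = 1769/239 ≈ 7.402 mcg/mL.
Cmax,ss = C₀/(1 − f) ≈ 7.402/0.5796 ≈ 12.771 mcg/mL.
Peak 12.8 mcg/mL vs MTC 11 mcg/mL: exceeds toxic threshold.

12.8 mcg/mL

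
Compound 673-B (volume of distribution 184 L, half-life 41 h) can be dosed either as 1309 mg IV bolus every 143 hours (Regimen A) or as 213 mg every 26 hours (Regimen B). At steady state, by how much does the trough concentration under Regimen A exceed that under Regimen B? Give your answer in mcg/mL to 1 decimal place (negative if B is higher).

Regimen A: f = (1/2)^(143/41) ≈ 0.0891; Cmin,ss = (1309/184)·f/(1−f) ≈ 0.696 mcg/mL.
Regimen B: f = (1/2)^(26/41) ≈ 0.6443; Cmin,ss = (213/184)·f/(1−f) ≈ 2.097 mcg/mL.
Difference ≈ 0.696 − 2.097 ≈ -1.401 mcg/mL.

-1.4 mcg/mL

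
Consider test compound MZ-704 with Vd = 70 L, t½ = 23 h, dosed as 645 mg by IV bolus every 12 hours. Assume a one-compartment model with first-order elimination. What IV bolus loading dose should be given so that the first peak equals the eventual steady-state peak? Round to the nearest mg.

f = (1/2)^(12/23) ≈ 0.696532; accumulation ratio R = 1/(1−f) ≈ 3.29524.
Loading dose to hit Cmax,ss on first dose: D_load = D_maint·R ≈ 645 × 3.29524 ≈ 2125.43 mg.

2125 mg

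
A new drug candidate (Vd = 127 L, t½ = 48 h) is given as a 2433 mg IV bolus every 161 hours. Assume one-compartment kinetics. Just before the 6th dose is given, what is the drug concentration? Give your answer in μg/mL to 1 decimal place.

f = (1/2)^(τ/t½) = (1/2)^(161/48) ≈ 0.0978.
C₀ = D/Vd = 2433/127 ≈ 19.157 μg/mL.
Before the 6th dose, 5 doses have been given. Superposition: Cmin = C₀·(f + f² + … + f^5).
≈ 19.157 × (0.0978 + 0.0096 + 0.0009 + 0.0001 + 0.0000) ≈ 19.157 × 0.1084 ≈ 2.077 μg/mL.

2.1 μg/mL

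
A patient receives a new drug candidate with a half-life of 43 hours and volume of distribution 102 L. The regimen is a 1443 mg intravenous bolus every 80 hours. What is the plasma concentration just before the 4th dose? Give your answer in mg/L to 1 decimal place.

5.3 mg/L

f = (1/2)^(τ/t½) = (1/2)^(80/43) ≈ 0.2754.
C₀ = D/Vd = 1443/102 ≈ 14.147 mg/L.
Before the 4th dose, 3 doses have been given. Superposition: Cmin = C₀·(f + f² + … + f^3).
≈ 14.147 × (0.2754 + 0.0758 + 0.0209) ≈ 14.147 × 0.3721 ≈ 5.264 mg/L.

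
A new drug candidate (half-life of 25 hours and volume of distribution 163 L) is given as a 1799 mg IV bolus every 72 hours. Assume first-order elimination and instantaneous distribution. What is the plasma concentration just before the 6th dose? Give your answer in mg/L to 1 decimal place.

1.7 mg/L

f = (1/2)^(τ/t½) = (1/2)^(72/25) ≈ 0.1358.
C₀ = D/Vd = 1799/163 ≈ 11.037 mg/L.
Before the 6th dose, 5 doses have been given. Superposition: Cmin = C₀·(f + f² + … + f^5).
≈ 11.037 × (0.1358 + 0.0184 + 0.0025 + 0.0003 + 0.0000) ≈ 11.037 × 0.1570 ≈ 1.733 mg/L.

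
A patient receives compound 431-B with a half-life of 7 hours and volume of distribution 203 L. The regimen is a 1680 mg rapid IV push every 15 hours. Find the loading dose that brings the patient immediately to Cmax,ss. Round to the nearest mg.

f = (1/2)^(15/7) ≈ 0.226431; accumulation ratio R = 1/(1−f) ≈ 1.29271.
Loading dose to hit Cmax,ss on first dose: D_load = D_maint·R ≈ 1680 × 1.29271 ≈ 2171.75 mg.

2172 mg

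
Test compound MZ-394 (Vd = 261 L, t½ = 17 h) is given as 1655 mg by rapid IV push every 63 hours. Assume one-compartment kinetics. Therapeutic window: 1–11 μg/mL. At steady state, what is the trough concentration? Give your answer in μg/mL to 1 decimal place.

Over one 63-h interval, 63/17 ≈ 3.7059 half-lives elapse, leaving f ≈ 0.0766 of each dose.
Each bolus raises the concentration by D/Vd = 1655/261 ≈ 6.341 μg/mL.
Steady-state trough Cmin,ss = C₀·f/(1−f) ≈ 6.341 × 0.0766/0.9234 ≈ 0.526 μg/mL.
Trough 0.5 μg/mL vs MEC 1 μg/mL: subtherapeutic.

0.5 μg/mL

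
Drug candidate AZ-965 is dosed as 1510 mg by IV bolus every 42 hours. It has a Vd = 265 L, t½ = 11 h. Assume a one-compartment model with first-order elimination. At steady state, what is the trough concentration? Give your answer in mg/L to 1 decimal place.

Over one 42-h interval, 42/11 ≈ 3.8182 half-lives elapse, leaving f ≈ 0.0709 of each dose.
Single-dose peak C₀ = D/Vd = 1510/265 ≈ 5.698 mg/L.
Steady-state trough Cmin,ss = C₀·f/(1−f) ≈ 5.698 × 0.0709/0.9291 ≈ 0.435 mg/L.

0.4 mg/L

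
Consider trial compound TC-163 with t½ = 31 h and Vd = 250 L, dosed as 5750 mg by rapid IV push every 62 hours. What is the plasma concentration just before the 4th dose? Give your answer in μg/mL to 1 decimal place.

f = (1/2)^(τ/t½) = (1/2)^(62/31) ≈ 0.2500.
C₀ = D/Vd = 5750/250 ≈ 23.000 μg/mL.
Before the 4th dose, 3 doses have been given. Superposition: Cmin = C₀·(f + f² + … + f^3).
≈ 23.000 × (0.2500 + 0.0625 + 0.0156) ≈ 23.000 × 0.3281 ≈ 7.546 μg/mL.

7.5 μg/mL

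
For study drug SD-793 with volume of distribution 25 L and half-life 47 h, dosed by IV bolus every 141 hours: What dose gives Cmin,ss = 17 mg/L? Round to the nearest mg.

τ/t½ = 141/47 ≈ 3, so f = (1/2)^(141/47) ≈ 0.125000.
Cmin,ss = (D/Vd)·f/(1−f), so D = Cmin,ss·Vd·(1−f)/f.
D = 17 × 25 × (1−f)/f ≈ 17 × 25 × 7.00000 ≈ 2975.00 mg.

2975 mg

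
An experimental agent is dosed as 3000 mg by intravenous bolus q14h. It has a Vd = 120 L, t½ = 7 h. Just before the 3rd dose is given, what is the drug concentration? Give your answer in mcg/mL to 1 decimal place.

f = (1/2)^(τ/t½) = (1/2)^(14/7) ≈ 0.2500.
C₀ = D/Vd = 3000/120 ≈ 25.000 mcg/mL.
Before the 3rd dose, 2 doses have been given. Superposition: Cmin = C₀·(f + f²).
≈ 25.000 × (0.2500 + 0.0625) ≈ 25.000 × 0.3125 ≈ 7.812 mcg/mL.

7.8 mcg/mL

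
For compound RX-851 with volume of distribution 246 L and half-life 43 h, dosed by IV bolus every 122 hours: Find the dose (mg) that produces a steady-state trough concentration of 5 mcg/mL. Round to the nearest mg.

τ/t½ = 122/43 ≈ 2.8372, so f = (1/2)^(122/43) ≈ 0.139931.
Cmin,ss = (D/Vd)·f/(1−f), so D = Cmin,ss·Vd·(1−f)/f.
D = 5 × 246 × (1−f)/f ≈ 5 × 246 × 6.14638 ≈ 7560.05 mg.

7560 mg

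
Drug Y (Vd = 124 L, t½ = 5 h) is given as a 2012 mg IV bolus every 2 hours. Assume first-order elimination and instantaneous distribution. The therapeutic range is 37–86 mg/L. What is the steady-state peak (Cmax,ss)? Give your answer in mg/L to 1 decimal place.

Over one 2-h interval, 2/5 ≈ 0.4 half-lives elapse, leaving f ≈ 0.7579 of each dose.
At steady state, accumulation factor R = 1/(1 − e^(−kτ)) ≈ 4.1305.
Single-dose peak C₀ = D/Vd = 2012/124 ≈ 16.226 mg/L.
Steady-state peak Cmax,ss = C₀·R ≈ 16.226 × 4.1305 ≈ 67.021 mg/L.
Peak 67.0 mg/L vs MTC 86 mg/L: below toxic threshold.

67.0 mg/L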